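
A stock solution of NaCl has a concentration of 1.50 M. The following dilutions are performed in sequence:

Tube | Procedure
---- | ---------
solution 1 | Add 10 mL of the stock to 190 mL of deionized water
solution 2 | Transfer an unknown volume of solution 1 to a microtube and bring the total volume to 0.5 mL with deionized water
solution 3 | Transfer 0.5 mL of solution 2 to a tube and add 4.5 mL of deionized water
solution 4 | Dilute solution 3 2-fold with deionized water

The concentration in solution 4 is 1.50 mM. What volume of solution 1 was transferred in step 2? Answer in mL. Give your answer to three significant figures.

Step 1: 10 mL + 190 mL = 200 mL total → factor 200/10 = 20
Step 2: v brought to 0.5 mL → factor = 0.5 mL/v
Step 3: 0.5 mL + 4.5 mL = 5 mL total → factor 5/0.5 = 10
Step 4: 2-fold → factor 2
Product of known-step factors = 400
Overall factor = 1.50 M / (1.50 mM) = 1000
Step-2 factor = 1000 / 400 = 2.5
v = 0.5 mL / 2.5 = 0.200 mL

0.200 mL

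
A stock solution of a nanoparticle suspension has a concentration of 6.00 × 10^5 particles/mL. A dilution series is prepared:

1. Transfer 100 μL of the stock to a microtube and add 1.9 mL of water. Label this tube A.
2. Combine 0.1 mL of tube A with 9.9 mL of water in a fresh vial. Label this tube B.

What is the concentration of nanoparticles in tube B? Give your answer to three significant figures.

Step 1: 100 μL + 1.9 mL = 2000 μL total → factor 2000/100 = 20
Step 2: 0.1 mL + 9.9 mL = 10 mL total → factor 10/0.1 = 100
Overall dilution factor = 20 × 100 = 2000
Final = 6.00 × 10^5 particles/mL / 2000 = 300 particles/mL

300 particles/mL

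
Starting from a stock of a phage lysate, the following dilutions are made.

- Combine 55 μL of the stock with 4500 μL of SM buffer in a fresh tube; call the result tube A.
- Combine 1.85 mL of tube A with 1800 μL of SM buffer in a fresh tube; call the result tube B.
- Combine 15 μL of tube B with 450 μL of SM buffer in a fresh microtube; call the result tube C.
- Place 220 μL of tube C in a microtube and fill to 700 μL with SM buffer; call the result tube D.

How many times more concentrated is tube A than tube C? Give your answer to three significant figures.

61.2

Step 1: 55 μL + 4500 μL = 4555 μL total → factor 4555/55 = 82.818
Step 2: 1.85 mL + 1800 μL = 3.65 mL total → factor 3.65/1.85 = 1.973
Step 3: 15 μL + 450 μL = 465 μL total → factor 465/15 = 31
Dilution factor to tube A = 82.818; to tube C = 5065.3
[tube A]/[tube C] = (factor to tube C)/(factor to tube A) = 5065.3/82.818 = 61.2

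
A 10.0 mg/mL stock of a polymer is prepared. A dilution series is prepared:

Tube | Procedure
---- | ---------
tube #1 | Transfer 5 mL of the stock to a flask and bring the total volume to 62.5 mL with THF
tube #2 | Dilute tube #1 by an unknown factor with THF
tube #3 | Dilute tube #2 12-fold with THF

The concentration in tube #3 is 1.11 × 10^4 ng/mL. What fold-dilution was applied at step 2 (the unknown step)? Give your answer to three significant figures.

6.01-fold

Step 1: 5 mL brought to 62.5 mL → factor 62.5/5 = 12.5
Step 2: unknown factor x
Step 3: 12-fold → factor 12
Product of known-step factors = 150
Overall factor = 10.0 mg/mL / (1.11 × 10^4 ng/mL) = 900.9
x = 900.9 / 150 = 6.01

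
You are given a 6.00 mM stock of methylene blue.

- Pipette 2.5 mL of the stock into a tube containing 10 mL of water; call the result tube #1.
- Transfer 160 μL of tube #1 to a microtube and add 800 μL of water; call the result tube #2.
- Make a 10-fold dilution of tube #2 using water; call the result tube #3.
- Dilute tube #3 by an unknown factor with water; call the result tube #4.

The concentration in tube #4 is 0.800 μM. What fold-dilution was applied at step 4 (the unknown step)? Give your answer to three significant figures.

Step 1: 2.5 mL + 10 mL = 12.5 mL total → factor 12.5/2.5 = 5
Step 2: 160 μL + 800 μL = 960 μL total → factor 960/160 = 6
Step 3: 10-fold → factor 10
Step 4: unknown factor x
Product of known-step factors = 300
Overall factor = 6.00 mM / (0.800 μM) = 7500
x = 7500 / 300 = 25.0

25.0-fold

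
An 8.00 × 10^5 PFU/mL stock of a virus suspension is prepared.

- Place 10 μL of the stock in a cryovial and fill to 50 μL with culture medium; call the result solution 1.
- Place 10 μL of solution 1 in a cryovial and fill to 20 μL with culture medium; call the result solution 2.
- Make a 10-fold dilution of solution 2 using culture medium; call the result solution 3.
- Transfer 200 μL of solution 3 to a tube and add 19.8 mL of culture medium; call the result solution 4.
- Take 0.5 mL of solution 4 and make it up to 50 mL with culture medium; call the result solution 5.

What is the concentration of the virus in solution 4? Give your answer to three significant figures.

80.0 PFU/mL

Step 1: 10 μL brought to 50 μL → factor 50/10 = 5
Step 2: 10 μL brought to 20 μL → factor 20/10 = 2
Step 3: 10-fold → factor 10
Step 4: 200 μL + 19.8 mL = 20000 μL total → factor 20000/200 = 100
Dilution factor through solution 4 = 5 × 2 × 10 × 100 = 10000
[solution 4] = 8.00 × 10^5 PFU/mL / 10000 = 80.0 PFU/mL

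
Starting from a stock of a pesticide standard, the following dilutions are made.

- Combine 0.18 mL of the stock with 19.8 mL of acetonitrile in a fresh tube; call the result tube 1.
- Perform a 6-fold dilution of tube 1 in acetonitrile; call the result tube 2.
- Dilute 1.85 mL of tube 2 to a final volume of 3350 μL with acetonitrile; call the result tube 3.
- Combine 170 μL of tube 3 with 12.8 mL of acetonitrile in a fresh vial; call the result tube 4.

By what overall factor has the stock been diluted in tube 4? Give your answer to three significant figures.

Step 1: 0.18 mL + 19.8 mL = 19.98 mL total → factor 19.98/0.18 = 111
Step 2: 6-fold → factor 6
Step 3: 1.85 mL brought to 3350 μL → factor 3.35/1.85 = 1.8108
Step 4: 170 μL + 12.8 mL = 12970 μL total → factor 12970/170 = 76.294
Overall dilution factor = 111 × 6 × 1.8108 × 76.294 = 92011

9.20 × 10^4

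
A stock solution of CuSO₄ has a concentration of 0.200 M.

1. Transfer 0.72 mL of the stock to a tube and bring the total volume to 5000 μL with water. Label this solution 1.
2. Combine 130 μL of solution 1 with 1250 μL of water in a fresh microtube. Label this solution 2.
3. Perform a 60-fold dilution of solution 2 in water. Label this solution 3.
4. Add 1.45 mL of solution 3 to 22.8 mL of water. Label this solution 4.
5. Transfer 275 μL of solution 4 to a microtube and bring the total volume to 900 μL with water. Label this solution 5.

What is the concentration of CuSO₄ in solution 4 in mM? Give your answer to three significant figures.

Step 1: 0.72 mL brought to 5000 μL → factor 5/0.72 = 6.9444
Step 2: 130 μL + 1250 μL = 1380 μL total → factor 1380/130 = 10.615
Step 3: 60-fold → factor 60
Step 4: 1.45 mL + 22.8 mL = 24.25 mL total → factor 24.25/1.45 = 16.724
Dilution factor through solution 4 = 6.9444 × 10.615 × 60 × 16.724 = 73972
[solution 4] = 0.200 M / 73972 = 2.704 × 10^-6 M = 0.00270 mM

0.00270 mM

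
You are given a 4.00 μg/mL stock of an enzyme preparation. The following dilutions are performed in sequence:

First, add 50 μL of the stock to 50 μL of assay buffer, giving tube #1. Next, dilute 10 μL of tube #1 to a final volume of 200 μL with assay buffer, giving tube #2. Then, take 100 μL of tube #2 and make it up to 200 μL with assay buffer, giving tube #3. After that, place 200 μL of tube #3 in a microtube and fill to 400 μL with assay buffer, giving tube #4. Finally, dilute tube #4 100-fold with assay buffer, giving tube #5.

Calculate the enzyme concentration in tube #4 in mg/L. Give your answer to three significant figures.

Step 1: 50 μL + 50 μL = 100 μL total → factor 100/50 = 2
Step 2: 10 μL brought to 200 μL → factor 200/10 = 20
Step 3: 100 μL brought to 200 μL → factor 200/100 = 2
Step 4: 200 μL brought to 400 μL → factor 400/200 = 2
Dilution factor through tube #4 = 2 × 20 × 2 × 2 = 160
[tube #4] = 4.00 μg/mL / 160 = 0.02500 μg/mL = 0.0250 mg/L

0.0250 mg/L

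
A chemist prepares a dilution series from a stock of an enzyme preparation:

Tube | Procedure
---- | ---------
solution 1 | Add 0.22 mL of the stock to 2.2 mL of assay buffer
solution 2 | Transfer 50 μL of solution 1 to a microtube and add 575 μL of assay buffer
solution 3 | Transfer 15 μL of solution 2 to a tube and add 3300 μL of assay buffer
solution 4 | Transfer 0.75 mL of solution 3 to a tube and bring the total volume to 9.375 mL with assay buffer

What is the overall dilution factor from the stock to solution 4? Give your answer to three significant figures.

Step 1: 0.22 mL + 2.2 mL = 2.42 mL total → factor 2.42/0.22 = 11
Step 2: 50 μL + 575 μL = 625 μL total → factor 625/50 = 12.5
Step 3: 15 μL + 3300 μL = 3315 μL total → factor 3315/15 = 221
Step 4: 0.75 mL brought to 9.375 mL → factor 9.375/0.75 = 12.5
Overall dilution factor = 11 × 12.5 × 221 × 12.5 = 3.7984 × 10^5

3.80 × 10^5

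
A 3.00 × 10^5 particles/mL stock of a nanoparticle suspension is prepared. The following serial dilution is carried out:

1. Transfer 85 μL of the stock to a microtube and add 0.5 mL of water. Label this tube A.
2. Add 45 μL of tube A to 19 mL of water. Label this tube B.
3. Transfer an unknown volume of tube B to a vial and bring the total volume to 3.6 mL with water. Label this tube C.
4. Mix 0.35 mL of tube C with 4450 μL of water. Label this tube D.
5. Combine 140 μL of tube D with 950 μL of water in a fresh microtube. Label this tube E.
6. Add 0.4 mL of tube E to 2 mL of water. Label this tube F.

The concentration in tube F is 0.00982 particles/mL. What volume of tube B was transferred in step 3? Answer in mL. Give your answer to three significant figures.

0.220 mL

Step 1: 85 μL + 0.5 mL = 585 μL total → factor 585/85 = 6.8824
Step 2: 45 μL + 19 mL = 19045 μL total → factor 19045/45 = 423.22
Step 3: v brought to 3.6 mL → factor = 3.6 mL/v
Step 4: 0.35 mL + 4450 μL = 4.8 mL total → factor 4.8/0.35 = 13.714
Step 5: 140 μL + 950 μL = 1090 μL total → factor 1090/140 = 7.7857
Step 6: 0.4 mL + 2 mL = 2.4 mL total → factor 2.4/0.4 = 6
Product of known-step factors = 1.8661 × 10^6
Overall factor = 3.00 × 10^5 particles/mL / (0.00982 particles/mL) = 3.055 × 10^7
Step-3 factor = 3.055 × 10^7 / 1.8661 × 10^6 = 16.371
v = 3.6 mL / 16.371 = 0.220 mL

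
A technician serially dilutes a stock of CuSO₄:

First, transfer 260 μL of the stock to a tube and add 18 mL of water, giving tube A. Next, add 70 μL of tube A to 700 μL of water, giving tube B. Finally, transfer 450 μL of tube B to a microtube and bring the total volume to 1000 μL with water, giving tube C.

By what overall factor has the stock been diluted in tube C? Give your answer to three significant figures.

1.72 × 10^3

Step 1: 260 μL + 18 mL = 18260 μL total → factor 18260/260 = 70.231
Step 2: 70 μL + 700 μL = 770 μL total → factor 770/70 = 11
Step 3: 450 μL brought to 1000 μL → factor 1000/450 = 2.2222
Overall dilution factor = 70.231 × 11 × 2.2222 = 1716.8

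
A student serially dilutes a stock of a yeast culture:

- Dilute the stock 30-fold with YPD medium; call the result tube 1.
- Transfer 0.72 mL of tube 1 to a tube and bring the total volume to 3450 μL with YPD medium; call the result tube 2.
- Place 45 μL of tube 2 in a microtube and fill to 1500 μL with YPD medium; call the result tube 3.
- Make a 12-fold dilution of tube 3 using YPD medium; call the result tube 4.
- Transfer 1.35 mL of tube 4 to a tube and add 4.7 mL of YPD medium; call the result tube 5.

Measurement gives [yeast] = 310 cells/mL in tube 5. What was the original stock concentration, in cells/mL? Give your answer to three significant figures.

7.99 × 10^7 cells/mL

Step 1: 30-fold → factor 30
Step 2: 0.72 mL brought to 3450 μL → factor 3.45/0.72 = 4.7917
Step 3: 45 μL brought to 1500 μL → factor 1500/45 = 33.333
Step 4: 12-fold → factor 12
Step 5: 1.35 mL + 4.7 mL = 6.05 mL total → factor 6.05/1.35 = 4.4815
Overall dilution factor = 30 × 4.7917 × 33.333 × 12 × 4.4815 = 2.5769 × 10^5
Stock = 310 cells/mL × 2.5769 × 10^5 = 7.99 × 10^7 cells/mL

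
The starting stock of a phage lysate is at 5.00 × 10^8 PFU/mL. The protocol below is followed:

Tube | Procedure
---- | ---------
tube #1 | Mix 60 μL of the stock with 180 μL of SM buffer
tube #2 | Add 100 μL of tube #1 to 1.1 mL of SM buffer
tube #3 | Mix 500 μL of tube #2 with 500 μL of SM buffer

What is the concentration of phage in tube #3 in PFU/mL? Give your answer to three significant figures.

Step 1: 60 μL + 180 μL = 240 μL total → factor 240/60 = 4
Step 2: 100 μL + 1.1 mL = 1200 μL total → factor 1200/100 = 12
Step 3: 500 μL + 500 μL = 1000 μL total → factor 1000/500 = 2
Overall dilution factor = 4 × 12 × 2 = 96
Final = 5.00 × 10^8 PFU/mL / 96 = 5.21 × 10^6 PFU/mL

5.21 × 10^6 PFU/mL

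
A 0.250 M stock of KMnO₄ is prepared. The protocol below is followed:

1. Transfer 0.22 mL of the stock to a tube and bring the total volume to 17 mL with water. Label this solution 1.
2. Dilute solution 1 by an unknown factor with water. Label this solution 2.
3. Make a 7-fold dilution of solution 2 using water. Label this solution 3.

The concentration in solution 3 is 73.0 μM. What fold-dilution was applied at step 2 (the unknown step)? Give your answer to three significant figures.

Step 1: 0.22 mL brought to 17 mL → factor 17/0.22 = 77.273
Step 2: unknown factor x
Step 3: 7-fold → factor 7
Product of known-step factors = 540.91
Overall factor = 0.250 M / (73.0 μM) = 3424.7
x = 3424.7 / 540.91 = 6.33

6.33-fold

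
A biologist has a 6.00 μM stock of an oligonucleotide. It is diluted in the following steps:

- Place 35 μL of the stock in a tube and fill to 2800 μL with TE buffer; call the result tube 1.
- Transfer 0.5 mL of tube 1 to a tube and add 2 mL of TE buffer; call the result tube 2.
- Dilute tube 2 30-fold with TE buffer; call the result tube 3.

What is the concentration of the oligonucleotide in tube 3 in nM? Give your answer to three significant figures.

0.500 nM

Step 1: 35 μL brought to 2800 μL → factor 2800/35 = 80
Step 2: 0.5 mL + 2 mL = 2.5 mL total → factor 2.5/0.5 = 5
Step 3: 30-fold → factor 30
Overall dilution factor = 80 × 5 × 30 = 12000
Final = 6.00 μM / 12000 = 0.0005000 μM = 0.500 nM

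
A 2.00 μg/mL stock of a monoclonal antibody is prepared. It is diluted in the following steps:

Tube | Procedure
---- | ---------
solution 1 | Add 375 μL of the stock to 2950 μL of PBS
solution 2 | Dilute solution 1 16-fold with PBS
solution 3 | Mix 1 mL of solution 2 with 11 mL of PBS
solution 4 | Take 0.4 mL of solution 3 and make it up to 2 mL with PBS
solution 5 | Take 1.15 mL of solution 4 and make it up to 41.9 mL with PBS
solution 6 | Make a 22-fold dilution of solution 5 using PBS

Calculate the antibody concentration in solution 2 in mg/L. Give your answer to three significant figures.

0.0141 mg/L

Step 1: 375 μL + 2950 μL = 3325 μL total → factor 3325/375 = 8.8667
Step 2: 16-fold → factor 16
Dilution factor through solution 2 = 8.8667 × 16 = 141.87
[solution 2] = 2.00 μg/mL / 141.87 = 0.01410 μg/mL = 0.0141 mg/L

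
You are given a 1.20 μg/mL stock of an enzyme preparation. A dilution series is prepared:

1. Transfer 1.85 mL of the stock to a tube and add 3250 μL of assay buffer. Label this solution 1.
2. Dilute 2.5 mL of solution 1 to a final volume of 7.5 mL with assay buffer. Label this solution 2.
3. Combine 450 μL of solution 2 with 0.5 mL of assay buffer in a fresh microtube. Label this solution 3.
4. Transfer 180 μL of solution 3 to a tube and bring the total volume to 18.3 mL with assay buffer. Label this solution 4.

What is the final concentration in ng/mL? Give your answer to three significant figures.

Step 1: 1.85 mL + 3250 μL = 5.1 mL total → factor 5.1/1.85 = 2.7568
Step 2: 2.5 mL brought to 7.5 mL → factor 7.5/2.5 = 3
Step 3: 450 μL + 0.5 mL = 950 μL total → factor 950/450 = 2.1111
Step 4: 180 μL brought to 18.3 mL → factor 18300/180 = 101.67
Overall dilution factor = 2.7568 × 3 × 2.1111 × 101.67 = 1775
Final = 1.20 μg/mL / 1775 = 0.0006760 μg/mL = 0.676 ng/mL

0.676 ng/mL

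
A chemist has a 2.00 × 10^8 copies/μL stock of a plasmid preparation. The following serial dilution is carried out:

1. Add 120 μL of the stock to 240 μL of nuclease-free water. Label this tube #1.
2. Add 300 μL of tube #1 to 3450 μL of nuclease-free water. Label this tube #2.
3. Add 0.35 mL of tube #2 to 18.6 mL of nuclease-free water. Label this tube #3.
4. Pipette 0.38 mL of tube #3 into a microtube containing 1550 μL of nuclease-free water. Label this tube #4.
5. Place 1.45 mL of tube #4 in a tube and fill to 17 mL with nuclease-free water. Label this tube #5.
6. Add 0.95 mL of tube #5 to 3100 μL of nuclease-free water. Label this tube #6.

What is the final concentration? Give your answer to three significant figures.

Step 1: 120 μL + 240 μL = 360 μL total → factor 360/120 = 3
Step 2: 300 μL + 3450 μL = 3750 μL total → factor 3750/300 = 12.5
Step 3: 0.35 mL + 18.6 mL = 18.95 mL total → factor 18.95/0.35 = 54.143
Step 4: 0.38 mL + 1550 μL = 1.93 mL total → factor 1.93/0.38 = 5.0789
Step 5: 1.45 mL brought to 17 mL → factor 17/1.45 = 11.724
Step 6: 0.95 mL + 3100 μL = 4.05 mL total → factor 4.05/0.95 = 4.2632
Overall dilution factor = 3 × 12.5 × 54.143 × 5.0789 × 11.724 × 4.2632 = 5.1542 × 10^5
Final = 2.00 × 10^8 copies/μL / 5.1542 × 10^5 = 388 copies/μL

388 copies/μL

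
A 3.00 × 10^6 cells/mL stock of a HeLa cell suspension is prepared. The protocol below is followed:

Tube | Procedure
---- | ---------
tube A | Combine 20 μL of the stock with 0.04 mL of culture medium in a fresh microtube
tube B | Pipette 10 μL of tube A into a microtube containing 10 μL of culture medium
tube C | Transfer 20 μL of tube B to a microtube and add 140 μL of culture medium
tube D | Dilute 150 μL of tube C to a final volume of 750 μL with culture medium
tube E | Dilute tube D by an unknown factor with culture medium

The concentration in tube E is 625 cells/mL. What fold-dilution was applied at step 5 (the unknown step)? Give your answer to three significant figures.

Step 1: 20 μL + 0.04 mL = 60 μL total → factor 60/20 = 3
Step 2: 10 μL + 10 μL = 20 μL total → factor 20/10 = 2
Step 3: 20 μL + 140 μL = 160 μL total → factor 160/20 = 8
Step 4: 150 μL brought to 750 μL → factor 750/150 = 5
Step 5: unknown factor x
Product of known-step factors = 240
Overall factor = 3.00 × 10^6 cells/mL / (625 cells/mL) = 4800
x = 4800 / 240 = 20.0

20.0-fold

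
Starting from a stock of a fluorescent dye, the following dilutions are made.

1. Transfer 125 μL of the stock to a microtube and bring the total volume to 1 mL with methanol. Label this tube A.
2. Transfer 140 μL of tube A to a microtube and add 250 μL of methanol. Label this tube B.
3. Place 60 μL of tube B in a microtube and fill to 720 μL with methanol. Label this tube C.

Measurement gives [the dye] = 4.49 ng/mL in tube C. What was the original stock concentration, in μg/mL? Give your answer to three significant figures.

Step 1: 125 μL brought to 1 mL → factor 1000/125 = 8
Step 2: 140 μL + 250 μL = 390 μL total → factor 390/140 = 2.7857
Step 3: 60 μL brought to 720 μL → factor 720/60 = 12
Overall dilution factor = 8 × 2.7857 × 12 = 267.43
Stock = 4.49 ng/mL × 267.43 = 1201 ng/mL = 1.20 μg/mL

1.20 μg/mL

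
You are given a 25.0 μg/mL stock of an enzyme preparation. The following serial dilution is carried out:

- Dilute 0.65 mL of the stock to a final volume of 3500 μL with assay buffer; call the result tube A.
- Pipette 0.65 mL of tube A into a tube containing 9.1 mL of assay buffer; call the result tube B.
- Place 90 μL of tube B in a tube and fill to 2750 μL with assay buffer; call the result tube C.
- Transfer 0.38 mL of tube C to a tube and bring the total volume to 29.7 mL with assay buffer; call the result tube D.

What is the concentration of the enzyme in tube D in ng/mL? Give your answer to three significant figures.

Step 1: 0.65 mL brought to 3500 μL → factor 3.5/0.65 = 5.3846
Step 2: 0.65 mL + 9.1 mL = 9.75 mL total → factor 9.75/0.65 = 15
Step 3: 90 μL brought to 2750 μL → factor 2750/90 = 30.556
Step 4: 0.38 mL brought to 29.7 mL → factor 29.7/0.38 = 78.158
Overall dilution factor = 5.3846 × 15 × 30.556 × 78.158 = 1.9289 × 10^5
Final = 25.0 μg/mL / 1.9289 × 10^5 = 0.0001296 μg/mL = 0.130 ng/mL

0.130 ng/mL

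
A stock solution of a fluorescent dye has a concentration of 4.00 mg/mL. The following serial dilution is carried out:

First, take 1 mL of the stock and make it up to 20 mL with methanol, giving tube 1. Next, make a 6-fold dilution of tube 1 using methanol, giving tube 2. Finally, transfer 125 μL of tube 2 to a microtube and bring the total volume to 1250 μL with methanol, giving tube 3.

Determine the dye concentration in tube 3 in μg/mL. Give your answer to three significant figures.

3.33 μg/mL

Step 1: 1 mL brought to 20 mL → factor 20/1 = 20
Step 2: 6-fold → factor 6
Step 3: 125 μL brought to 1250 μL → factor 1250/125 = 10
Overall dilution factor = 20 × 6 × 10 = 1200
Final = 4.00 mg/mL / 1200 = 0.003333 mg/mL = 3.33 μg/mL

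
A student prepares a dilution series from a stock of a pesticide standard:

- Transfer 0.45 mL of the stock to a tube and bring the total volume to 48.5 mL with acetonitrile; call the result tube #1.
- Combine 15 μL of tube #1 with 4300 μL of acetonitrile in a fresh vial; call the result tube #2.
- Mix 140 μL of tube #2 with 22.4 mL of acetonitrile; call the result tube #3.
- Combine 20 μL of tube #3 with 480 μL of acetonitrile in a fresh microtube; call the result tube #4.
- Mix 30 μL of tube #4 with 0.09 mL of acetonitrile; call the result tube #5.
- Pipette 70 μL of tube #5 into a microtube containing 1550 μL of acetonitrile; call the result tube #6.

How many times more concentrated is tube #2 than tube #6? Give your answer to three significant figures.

Step 1: 0.45 mL brought to 48.5 mL → factor 48.5/0.45 = 107.78
Step 2: 15 μL + 4300 μL = 4315 μL total → factor 4315/15 = 287.67
Step 3: 140 μL + 22.4 mL = 22540 μL total → factor 22540/140 = 161
Step 4: 20 μL + 480 μL = 500 μL total → factor 500/20 = 25
Step 5: 30 μL + 0.09 mL = 120 μL total → factor 120/30 = 4
Step 6: 70 μL + 1550 μL = 1620 μL total → factor 1620/70 = 23.143
Dilution factor to tube #2 = 31004; to tube #6 = 1.1552 × 10^10
[tube #2]/[tube #6] = (factor to tube #6)/(factor to tube #2) = 1.1552 × 10^10/31004 = 3.73 × 10^5

3.73 × 10^5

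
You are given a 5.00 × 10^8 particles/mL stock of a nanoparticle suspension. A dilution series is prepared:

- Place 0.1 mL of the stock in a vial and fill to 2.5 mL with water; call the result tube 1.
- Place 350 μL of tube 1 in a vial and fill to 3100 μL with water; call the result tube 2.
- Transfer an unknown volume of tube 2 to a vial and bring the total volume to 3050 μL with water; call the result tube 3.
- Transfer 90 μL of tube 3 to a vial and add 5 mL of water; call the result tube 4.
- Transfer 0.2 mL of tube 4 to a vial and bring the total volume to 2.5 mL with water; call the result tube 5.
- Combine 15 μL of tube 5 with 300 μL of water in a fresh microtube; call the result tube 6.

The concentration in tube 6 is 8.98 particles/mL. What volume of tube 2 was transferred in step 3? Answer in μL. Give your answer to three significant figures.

180 μL

Step 1: 0.1 mL brought to 2.5 mL → factor 2.5/0.1 = 25
Step 2: 350 μL brought to 3100 μL → factor 3100/350 = 8.8571
Step 3: v brought to 3050 μL → factor = 3050 μL/v
Step 4: 90 μL + 5 mL = 5090 μL total → factor 5090/90 = 56.556
Step 5: 0.2 mL brought to 2.5 mL → factor 2.5/0.2 = 12.5
Step 6: 15 μL + 300 μL = 315 μL total → factor 315/15 = 21
Product of known-step factors = 3.2873 × 10^6
Overall factor = 5.00 × 10^8 particles/mL / (8.98 particles/mL) = 5.5679 × 10^7
Step-3 factor = 5.5679 × 10^7 / 3.2873 × 10^6 = 16.938
v = 3050 μL / 16.938 = 180 μL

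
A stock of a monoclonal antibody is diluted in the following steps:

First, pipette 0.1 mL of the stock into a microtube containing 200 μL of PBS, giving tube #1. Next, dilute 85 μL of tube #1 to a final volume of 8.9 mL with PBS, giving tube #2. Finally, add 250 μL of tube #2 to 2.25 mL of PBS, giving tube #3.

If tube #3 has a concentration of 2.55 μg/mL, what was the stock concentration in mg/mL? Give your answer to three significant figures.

Step 1: 0.1 mL + 200 μL = 0.3 mL total → factor 0.3/0.1 = 3
Step 2: 85 μL brought to 8.9 mL → factor 8900/85 = 104.71
Step 3: 250 μL + 2.25 mL = 2500 μL total → factor 2500/250 = 10
Overall dilution factor = 3 × 104.71 × 10 = 3141.2
Stock = 2.55 μg/mL × 3141.2 = 8010 μg/mL = 8.01 mg/mL

8.01 mg/mL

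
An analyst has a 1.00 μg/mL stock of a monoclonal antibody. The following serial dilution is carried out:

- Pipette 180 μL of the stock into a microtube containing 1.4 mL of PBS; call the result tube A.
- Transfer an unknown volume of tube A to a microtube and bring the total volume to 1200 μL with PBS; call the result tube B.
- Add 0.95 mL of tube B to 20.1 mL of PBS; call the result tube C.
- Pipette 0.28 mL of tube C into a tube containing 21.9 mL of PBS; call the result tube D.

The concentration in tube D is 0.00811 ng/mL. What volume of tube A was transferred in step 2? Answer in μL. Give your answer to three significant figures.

Step 1: 180 μL + 1.4 mL = 1580 μL total → factor 1580/180 = 8.7778
Step 2: v brought to 1200 μL → factor = 1200 μL/v
Step 3: 0.95 mL + 20.1 mL = 21.05 mL total → factor 21.05/0.95 = 22.158
Step 4: 0.28 mL + 21.9 mL = 22.18 mL total → factor 22.18/0.28 = 79.214
Product of known-step factors = 15407
Overall factor = 1.00 μg/mL / (0.00811 ng/mL) = 1.233 × 10^5
Step-2 factor = 1.233 × 10^5 / 15407 = 8.0032
v = 1200 μL / 8.0032 = 150 μL

150 μL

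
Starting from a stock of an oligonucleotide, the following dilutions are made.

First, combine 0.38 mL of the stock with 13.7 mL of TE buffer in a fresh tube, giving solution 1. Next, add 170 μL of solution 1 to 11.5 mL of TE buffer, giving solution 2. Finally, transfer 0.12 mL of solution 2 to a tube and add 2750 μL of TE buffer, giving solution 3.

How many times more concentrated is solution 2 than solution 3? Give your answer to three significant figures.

23.9

Step 1: 0.38 mL + 13.7 mL = 14.08 mL total → factor 14.08/0.38 = 37.053
Step 2: 170 μL + 11.5 mL = 11670 μL total → factor 11670/170 = 68.647
Step 3: 0.12 mL + 2750 μL = 2.87 mL total → factor 2.87/0.12 = 23.917
Dilution factor to solution 2 = 2543.6; to solution 3 = 60833
[solution 2]/[solution 3] = (factor to solution 3)/(factor to solution 2) = 60833/2543.6 = 23.9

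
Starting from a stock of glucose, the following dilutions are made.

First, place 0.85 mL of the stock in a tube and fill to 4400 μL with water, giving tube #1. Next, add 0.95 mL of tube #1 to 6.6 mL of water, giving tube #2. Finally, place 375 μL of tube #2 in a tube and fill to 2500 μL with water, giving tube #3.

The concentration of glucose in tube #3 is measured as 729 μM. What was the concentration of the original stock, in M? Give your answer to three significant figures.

Step 1: 0.85 mL brought to 4400 μL → factor 4.4/0.85 = 5.1765
Step 2: 0.95 mL + 6.6 mL = 7.55 mL total → factor 7.55/0.95 = 7.9474
Step 3: 375 μL brought to 2500 μL → factor 2500/375 = 6.6667
Overall dilution factor = 5.1765 × 7.9474 × 6.6667 = 274.26
Stock = 729 μM × 274.26 = 1.999 × 10^5 μM = 0.200 M

0.200 M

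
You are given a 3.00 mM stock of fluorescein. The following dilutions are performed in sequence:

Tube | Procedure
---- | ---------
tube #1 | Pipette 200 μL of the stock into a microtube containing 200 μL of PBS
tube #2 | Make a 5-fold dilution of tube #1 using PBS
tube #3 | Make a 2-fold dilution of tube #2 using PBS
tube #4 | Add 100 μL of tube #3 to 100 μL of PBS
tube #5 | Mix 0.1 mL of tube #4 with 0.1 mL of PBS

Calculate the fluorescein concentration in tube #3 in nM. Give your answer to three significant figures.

1.50 × 10^5 nM

Step 1: 200 μL + 200 μL = 400 μL total → factor 400/200 = 2
Step 2: 5-fold → factor 5
Step 3: 2-fold → factor 2
Dilution factor through tube #3 = 2 × 5 × 2 = 20
[tube #3] = 3.00 mM / 20 = 0.1500 mM = 1.50 × 10^5 nM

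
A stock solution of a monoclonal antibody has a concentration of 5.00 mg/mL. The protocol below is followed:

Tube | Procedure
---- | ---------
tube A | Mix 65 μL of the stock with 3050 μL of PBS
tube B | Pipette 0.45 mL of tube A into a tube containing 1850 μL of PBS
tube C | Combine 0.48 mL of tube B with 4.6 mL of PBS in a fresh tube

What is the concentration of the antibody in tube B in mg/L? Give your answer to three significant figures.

20.4 mg/L

Step 1: 65 μL + 3050 μL = 3115 μL total → factor 3115/65 = 47.923
Step 2: 0.45 mL + 1850 μL = 2.3 mL total → factor 2.3/0.45 = 5.1111
Dilution factor through tube B = 47.923 × 5.1111 = 244.94
[tube B] = 5.00 mg/mL / 244.94 = 0.02041 mg/mL = 20.4 mg/L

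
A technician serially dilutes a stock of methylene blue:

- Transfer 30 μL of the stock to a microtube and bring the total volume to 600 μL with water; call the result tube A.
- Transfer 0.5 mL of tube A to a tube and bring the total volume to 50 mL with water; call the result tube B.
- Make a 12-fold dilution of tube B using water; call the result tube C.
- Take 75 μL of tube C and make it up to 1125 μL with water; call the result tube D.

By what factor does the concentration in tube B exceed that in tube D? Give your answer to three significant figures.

Step 1: 30 μL brought to 600 μL → factor 600/30 = 20
Step 2: 0.5 mL brought to 50 mL → factor 50/0.5 = 100
Step 3: 12-fold → factor 12
Step 4: 75 μL brought to 1125 μL → factor 1125/75 = 15
Dilution factor to tube B = 2000; to tube D = 3.6 × 10^5
[tube B]/[tube D] = (factor to tube D)/(factor to tube B) = 3.6 × 10^5/2000 = 180

180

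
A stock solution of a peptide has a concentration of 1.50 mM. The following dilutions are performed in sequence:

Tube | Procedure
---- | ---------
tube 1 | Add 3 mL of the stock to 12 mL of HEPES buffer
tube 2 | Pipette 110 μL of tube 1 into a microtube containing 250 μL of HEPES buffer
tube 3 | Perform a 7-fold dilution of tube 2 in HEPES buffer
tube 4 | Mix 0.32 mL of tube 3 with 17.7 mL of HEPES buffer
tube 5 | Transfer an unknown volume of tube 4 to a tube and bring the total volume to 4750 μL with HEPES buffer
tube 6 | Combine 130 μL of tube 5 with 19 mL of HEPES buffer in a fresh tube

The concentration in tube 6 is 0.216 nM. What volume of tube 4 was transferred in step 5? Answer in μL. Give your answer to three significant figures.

649 μL

Step 1: 3 mL + 12 mL = 15 mL total → factor 15/3 = 5
Step 2: 110 μL + 250 μL = 360 μL total → factor 360/110 = 3.2727
Step 3: 7-fold → factor 7
Step 4: 0.32 mL + 17.7 mL = 18.02 mL total → factor 18.02/0.32 = 56.312
Step 5: v brought to 4750 μL → factor = 4750 μL/v
Step 6: 130 μL + 19 mL = 19130 μL total → factor 19130/130 = 147.15
Product of known-step factors = 9.4919 × 10^5
Overall factor = 1.50 mM / (0.216 nM) = 6.9444 × 10^6
Step-5 factor = 6.9444 × 10^6 / 9.4919 × 10^5 = 7.3162
v = 4750 μL / 7.3162 = 649 μL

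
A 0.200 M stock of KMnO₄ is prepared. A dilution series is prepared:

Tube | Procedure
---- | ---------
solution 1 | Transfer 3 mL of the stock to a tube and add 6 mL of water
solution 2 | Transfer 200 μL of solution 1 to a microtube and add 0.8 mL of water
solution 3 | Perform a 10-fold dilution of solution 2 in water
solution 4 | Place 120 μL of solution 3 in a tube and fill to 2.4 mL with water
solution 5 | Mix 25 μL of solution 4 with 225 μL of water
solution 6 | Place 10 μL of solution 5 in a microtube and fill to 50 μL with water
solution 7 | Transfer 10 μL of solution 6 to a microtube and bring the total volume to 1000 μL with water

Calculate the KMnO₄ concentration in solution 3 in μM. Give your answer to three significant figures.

Step 1: 3 mL + 6 mL = 9 mL total → factor 9/3 = 3
Step 2: 200 μL + 0.8 mL = 1000 μL total → factor 1000/200 = 5
Step 3: 10-fold → factor 10
Dilution factor through solution 3 = 3 × 5 × 10 = 150
[solution 3] = 0.200 M / 150 = 0.001333 M = 1.33 × 10^3 μM

1.33 × 10^3 μM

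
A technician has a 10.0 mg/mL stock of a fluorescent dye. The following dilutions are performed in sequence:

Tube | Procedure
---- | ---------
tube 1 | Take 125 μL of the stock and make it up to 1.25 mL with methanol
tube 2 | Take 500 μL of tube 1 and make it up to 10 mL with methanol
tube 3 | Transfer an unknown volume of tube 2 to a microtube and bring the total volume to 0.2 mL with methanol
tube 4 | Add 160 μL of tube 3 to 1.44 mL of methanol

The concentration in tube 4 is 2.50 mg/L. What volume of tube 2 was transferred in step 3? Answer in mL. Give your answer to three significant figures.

0.100 mL

Step 1: 125 μL brought to 1.25 mL → factor 1250/125 = 10
Step 2: 500 μL brought to 10 mL → factor 10000/500 = 20
Step 3: v brought to 0.2 mL → factor = 0.2 mL/v
Step 4: 160 μL + 1.44 mL = 1600 μL total → factor 1600/160 = 10
Product of known-step factors = 2000
Overall factor = 10.0 mg/mL / (2.50 mg/L) = 4000
Step-3 factor = 4000 / 2000 = 2
v = 0.2 mL / 2 = 0.100 mL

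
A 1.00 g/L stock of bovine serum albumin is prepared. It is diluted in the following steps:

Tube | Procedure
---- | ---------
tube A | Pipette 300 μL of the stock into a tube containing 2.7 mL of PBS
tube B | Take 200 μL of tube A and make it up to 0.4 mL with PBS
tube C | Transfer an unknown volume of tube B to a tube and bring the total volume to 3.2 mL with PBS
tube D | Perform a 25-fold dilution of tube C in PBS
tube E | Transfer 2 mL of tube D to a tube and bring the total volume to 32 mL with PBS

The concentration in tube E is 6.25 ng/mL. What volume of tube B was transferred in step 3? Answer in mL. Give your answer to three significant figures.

0.160 mL

Step 1: 300 μL + 2.7 mL = 3000 μL total → factor 3000/300 = 10
Step 2: 200 μL brought to 0.4 mL → factor 400/200 = 2
Step 3: v brought to 3.2 mL → factor = 3.2 mL/v
Step 4: 25-fold → factor 25
Step 5: 2 mL brought to 32 mL → factor 32/2 = 16
Product of known-step factors = 8000
Overall factor = 1.00 g/L / (6.25 ng/mL) = 1.6 × 10^5
Step-3 factor = 1.6 × 10^5 / 8000 = 20
v = 3.2 mL / 20 = 0.160 mL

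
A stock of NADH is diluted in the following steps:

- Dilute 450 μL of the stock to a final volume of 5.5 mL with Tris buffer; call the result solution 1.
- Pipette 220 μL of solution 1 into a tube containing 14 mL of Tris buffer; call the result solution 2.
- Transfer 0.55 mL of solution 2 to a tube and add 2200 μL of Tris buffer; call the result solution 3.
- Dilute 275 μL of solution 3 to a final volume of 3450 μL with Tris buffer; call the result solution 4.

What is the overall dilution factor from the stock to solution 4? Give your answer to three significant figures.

Step 1: 450 μL brought to 5.5 mL → factor 5500/450 = 12.222
Step 2: 220 μL + 14 mL = 14220 μL total → factor 14220/220 = 64.636
Step 3: 0.55 mL + 2200 μL = 2.75 mL total → factor 2.75/0.55 = 5
Step 4: 275 μL brought to 3450 μL → factor 3450/275 = 12.545
Overall dilution factor = 12.222 × 64.636 × 5 × 12.545 = 49555

4.96 × 10^4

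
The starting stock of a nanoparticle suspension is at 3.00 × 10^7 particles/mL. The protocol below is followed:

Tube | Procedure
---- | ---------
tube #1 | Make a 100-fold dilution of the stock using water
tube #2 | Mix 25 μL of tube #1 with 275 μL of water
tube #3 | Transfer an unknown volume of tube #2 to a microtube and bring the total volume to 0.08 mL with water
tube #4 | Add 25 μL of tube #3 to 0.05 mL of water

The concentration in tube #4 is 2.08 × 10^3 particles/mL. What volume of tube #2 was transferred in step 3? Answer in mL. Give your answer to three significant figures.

Step 1: 100-fold → factor 100
Step 2: 25 μL + 275 μL = 300 μL total → factor 300/25 = 12
Step 3: v brought to 0.08 mL → factor = 0.08 mL/v
Step 4: 25 μL + 0.05 mL = 75 μL total → factor 75/25 = 3
Product of known-step factors = 3600
Overall factor = 3.00 × 10^7 particles/mL / (2.08 × 10^3 particles/mL) = 14423
Step-3 factor = 14423 / 3600 = 4.0064
v = 0.08 mL / 4.0064 = 0.0200 mL

0.0200 mL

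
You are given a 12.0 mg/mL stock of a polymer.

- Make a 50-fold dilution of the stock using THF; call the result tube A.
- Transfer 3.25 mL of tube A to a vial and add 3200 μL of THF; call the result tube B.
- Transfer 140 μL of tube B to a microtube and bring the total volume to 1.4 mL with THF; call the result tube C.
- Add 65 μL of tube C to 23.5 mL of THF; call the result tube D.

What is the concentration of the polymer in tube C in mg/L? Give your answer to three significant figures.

12.1 mg/L

Step 1: 50-fold → factor 50
Step 2: 3.25 mL + 3200 μL = 6.45 mL total → factor 6.45/3.25 = 1.9846
Step 3: 140 μL brought to 1.4 mL → factor 1400/140 = 10
Dilution factor through tube C = 50 × 1.9846 × 10 = 992.31
[tube C] = 12.0 mg/mL / 992.31 = 0.01209 mg/mL = 12.1 mg/L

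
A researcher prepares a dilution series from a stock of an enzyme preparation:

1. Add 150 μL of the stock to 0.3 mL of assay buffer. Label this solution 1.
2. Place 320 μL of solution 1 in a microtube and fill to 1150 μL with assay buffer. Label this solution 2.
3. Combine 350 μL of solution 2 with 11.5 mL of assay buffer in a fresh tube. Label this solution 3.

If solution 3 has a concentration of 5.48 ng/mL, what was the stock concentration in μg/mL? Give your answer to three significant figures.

Step 1: 150 μL + 0.3 mL = 450 μL total → factor 450/150 = 3
Step 2: 320 μL brought to 1150 μL → factor 1150/320 = 3.5938
Step 3: 350 μL + 11.5 mL = 11850 μL total → factor 11850/350 = 33.857
Overall dilution factor = 3 × 3.5938 × 33.857 = 365.02
Stock = 5.48 ng/mL × 365.02 = 2000 ng/mL = 2.00 μg/mL

2.00 μg/mL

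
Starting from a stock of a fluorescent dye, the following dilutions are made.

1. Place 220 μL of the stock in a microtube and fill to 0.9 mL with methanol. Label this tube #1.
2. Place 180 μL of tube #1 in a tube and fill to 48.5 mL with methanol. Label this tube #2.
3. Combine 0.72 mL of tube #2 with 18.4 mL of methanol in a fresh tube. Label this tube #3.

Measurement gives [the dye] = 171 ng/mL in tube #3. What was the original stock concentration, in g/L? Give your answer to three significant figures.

Step 1: 220 μL brought to 0.9 mL → factor 900/220 = 4.0909
Step 2: 180 μL brought to 48.5 mL → factor 48500/180 = 269.44
Step 3: 0.72 mL + 18.4 mL = 19.12 mL total → factor 19.12/0.72 = 26.556
Overall dilution factor = 4.0909 × 269.44 × 26.556 = 29271
Stock = 171 ng/mL × 29271 = 5.005 × 10^6 ng/mL = 5.01 g/L

5.01 g/L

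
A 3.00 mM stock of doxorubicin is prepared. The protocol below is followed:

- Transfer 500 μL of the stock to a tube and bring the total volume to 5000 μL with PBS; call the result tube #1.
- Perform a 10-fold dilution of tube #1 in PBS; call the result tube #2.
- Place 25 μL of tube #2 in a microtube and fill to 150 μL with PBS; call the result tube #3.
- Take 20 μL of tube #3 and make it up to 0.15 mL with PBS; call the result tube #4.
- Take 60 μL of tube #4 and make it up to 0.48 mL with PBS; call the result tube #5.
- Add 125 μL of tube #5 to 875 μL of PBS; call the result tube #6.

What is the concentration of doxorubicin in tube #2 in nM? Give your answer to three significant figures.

Step 1: 500 μL brought to 5000 μL → factor 5000/500 = 10
Step 2: 10-fold → factor 10
Dilution factor through tube #2 = 10 × 10 = 100
[tube #2] = 3.00 mM / 100 = 0.03000 mM = 3.00 × 10^4 nM

3.00 × 10^4 nM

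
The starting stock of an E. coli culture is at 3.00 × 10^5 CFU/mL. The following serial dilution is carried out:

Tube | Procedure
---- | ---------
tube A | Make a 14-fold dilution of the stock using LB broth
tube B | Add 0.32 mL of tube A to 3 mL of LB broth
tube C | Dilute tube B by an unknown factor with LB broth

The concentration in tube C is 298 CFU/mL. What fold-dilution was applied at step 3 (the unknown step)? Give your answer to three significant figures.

Step 1: 14-fold → factor 14
Step 2: 0.32 mL + 3 mL = 3.32 mL total → factor 3.32/0.32 = 10.375
Step 3: unknown factor x
Product of known-step factors = 145.25
Overall factor = 3.00 × 10^5 CFU/mL / (298 CFU/mL) = 1006.7
x = 1006.7 / 145.25 = 6.93

6.93-fold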